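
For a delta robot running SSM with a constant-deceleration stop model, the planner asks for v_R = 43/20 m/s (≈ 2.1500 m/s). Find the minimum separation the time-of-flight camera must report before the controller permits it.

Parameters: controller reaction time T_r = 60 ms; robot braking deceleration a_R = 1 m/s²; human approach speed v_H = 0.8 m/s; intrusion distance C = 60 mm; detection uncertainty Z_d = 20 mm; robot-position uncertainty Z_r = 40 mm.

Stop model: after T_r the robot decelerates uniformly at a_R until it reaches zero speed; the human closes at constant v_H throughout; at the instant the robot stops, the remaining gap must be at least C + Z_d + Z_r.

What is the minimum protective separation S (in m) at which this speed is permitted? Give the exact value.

S_min = 17313/4000 m = 4.3282 m

stop time T_s = (43/20)/1 = 2.1500 s
robot in T_r: 2.1500·0.0600 = 0.1290 m
robot under decel: 2.1500²/(2·1.0000) = 2.3112 m
human over T_r+T_s: 0.8000·(0.0600+2.1500) = 1.7680 m
margins: 0.0600+0.0200+0.0400 = 0.1200 m
S_min ≈ 0.1290+2.3112+1.7680+0.1200  ⇒  S_min = 17313/4000 m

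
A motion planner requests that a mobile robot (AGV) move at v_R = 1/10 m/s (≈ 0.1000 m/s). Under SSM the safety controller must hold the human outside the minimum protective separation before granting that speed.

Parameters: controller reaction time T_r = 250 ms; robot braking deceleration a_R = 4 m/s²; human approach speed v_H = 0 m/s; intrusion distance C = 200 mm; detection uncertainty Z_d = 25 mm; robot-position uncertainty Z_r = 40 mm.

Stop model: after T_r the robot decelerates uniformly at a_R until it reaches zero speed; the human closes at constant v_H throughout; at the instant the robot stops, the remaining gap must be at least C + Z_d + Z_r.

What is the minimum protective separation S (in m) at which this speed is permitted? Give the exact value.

stop time T_s = (1/10)/4 = 0.0250 s
reaction-phase robot travel = 0.1000·0.2500 = 0.0250 m
braking distance = 0.1000²/(2·4.0000) = 0.0013 m
human over T_r+T_s: 0.0000·(0.2500+0.0250) = 0.0000 m
residual clearance needed = 0.2000+0.0250+0.0400 = 0.2650 m
S_min ≈ 0.0250+0.0013+0.0000+0.2650  ⇒  S_min = 233/800 m

S_min = 233/800 m = 0.2913 m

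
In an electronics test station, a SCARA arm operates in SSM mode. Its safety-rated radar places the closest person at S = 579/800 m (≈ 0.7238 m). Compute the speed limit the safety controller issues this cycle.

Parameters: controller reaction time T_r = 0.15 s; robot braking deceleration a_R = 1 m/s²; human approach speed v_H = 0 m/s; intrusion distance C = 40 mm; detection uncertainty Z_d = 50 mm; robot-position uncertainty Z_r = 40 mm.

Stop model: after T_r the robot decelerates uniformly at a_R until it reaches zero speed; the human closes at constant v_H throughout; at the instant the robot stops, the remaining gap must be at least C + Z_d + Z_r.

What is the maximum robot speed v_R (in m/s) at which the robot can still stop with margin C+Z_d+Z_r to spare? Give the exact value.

quadratic (1/2)·v² + (3/20)·v + (-19/32) = 0
  disc = (3/20)² − 4·(1/2)·(-19/32) = 121/100 ; √disc = 11/10
  v_R = (−(3/20) + 11/10) / (2·(1/2)) = 19/20 m/s
check:
T_s = v_R/a_R = (19/20)/1 = 0.9500 s
robot covers v_R·T_r = 0.9500·0.1500 = 0.1425 m before braking
robot covers 0.9500·0.9500 − ½·1.0000·0.9500² = 0.4512 m while stopping
human over T_r+T_s: 0.0000·(0.1500+0.9500) = 0.0000 m
residual clearance needed = 0.0400+0.0500+0.0400 = 0.1300 m
sum ≈ 0.1425+0.4512+0.0000+0.1300 ≈ 0.7238 m = S ✓

v_R_max = 19/20 m/s = 0.9500 m/s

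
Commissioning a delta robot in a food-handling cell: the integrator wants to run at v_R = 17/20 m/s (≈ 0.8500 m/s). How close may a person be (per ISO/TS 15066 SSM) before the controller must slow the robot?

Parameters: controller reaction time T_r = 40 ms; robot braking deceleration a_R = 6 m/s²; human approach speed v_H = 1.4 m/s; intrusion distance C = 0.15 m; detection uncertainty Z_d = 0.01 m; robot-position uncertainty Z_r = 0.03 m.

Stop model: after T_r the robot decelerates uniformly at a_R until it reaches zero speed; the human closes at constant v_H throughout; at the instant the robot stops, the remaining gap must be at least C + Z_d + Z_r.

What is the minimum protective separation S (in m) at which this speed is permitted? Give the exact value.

S_min = 517/960 m = 0.5385 m

braking lasts T_s = (17/20)/6 = 0.1417 s
reaction-phase robot travel = 0.8500·0.0400 = 0.0340 m
robot under decel: 0.8500²/(2·6.0000) = 0.0602 m
human over T_r+T_s: 1.4000·(0.0400+0.1417) = 0.2543 m
residual clearance needed = 0.1500+0.0100+0.0300 = 0.1900 m
S_min ≈ 0.0340+0.0602+0.2543+0.1900  ⇒  S_min = 517/960 m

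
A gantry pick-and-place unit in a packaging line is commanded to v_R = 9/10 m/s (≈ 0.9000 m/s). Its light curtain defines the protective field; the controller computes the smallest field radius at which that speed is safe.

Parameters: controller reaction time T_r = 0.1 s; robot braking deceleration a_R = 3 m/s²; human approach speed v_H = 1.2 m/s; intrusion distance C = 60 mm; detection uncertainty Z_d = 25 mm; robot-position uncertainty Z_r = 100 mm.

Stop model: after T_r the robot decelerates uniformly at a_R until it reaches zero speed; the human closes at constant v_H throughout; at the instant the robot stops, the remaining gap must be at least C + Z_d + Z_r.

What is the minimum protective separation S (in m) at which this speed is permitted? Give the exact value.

S_min = 89/100 m = 0.8900 m

stop time T_s = (9/10)/3 = 0.3000 s
robot in T_r: 0.9000·0.1000 = 0.0900 m
braking distance = 0.9000²/(2·3.0000) = 0.1350 m
human closes 1.2000·0.4000 = 0.4800 m
margins: 0.0600+0.0250+0.1000 = 0.1850 m
S_min ≈ 0.0900+0.1350+0.4800+0.1850  ⇒  S_min = 89/100 m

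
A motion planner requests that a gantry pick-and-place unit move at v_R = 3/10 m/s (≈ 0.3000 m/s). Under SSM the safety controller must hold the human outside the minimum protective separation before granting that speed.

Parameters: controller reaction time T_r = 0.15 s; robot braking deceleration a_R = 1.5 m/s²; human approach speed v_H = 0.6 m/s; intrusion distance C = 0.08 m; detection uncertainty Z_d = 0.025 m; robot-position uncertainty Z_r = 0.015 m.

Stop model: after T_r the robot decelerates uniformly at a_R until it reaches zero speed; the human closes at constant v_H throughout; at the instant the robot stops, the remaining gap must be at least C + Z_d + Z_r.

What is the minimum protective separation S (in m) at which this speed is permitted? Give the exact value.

braking lasts T_s = (3/10)/(3/2) = 0.2000 s
robot in T_r: 0.3000·0.1500 = 0.0450 m
robot under decel: 0.3000²/(2·1.5000) = 0.0300 m
person approaches 0.6000·(0.1500+0.2000) = 0.2100 m
residual clearance needed = 0.0800+0.0250+0.0150 = 0.1200 m
S_min ≈ 0.0450+0.0300+0.2100+0.1200  ⇒  S_min = 81/200 m

S_min = 81/200 m = 0.4050 m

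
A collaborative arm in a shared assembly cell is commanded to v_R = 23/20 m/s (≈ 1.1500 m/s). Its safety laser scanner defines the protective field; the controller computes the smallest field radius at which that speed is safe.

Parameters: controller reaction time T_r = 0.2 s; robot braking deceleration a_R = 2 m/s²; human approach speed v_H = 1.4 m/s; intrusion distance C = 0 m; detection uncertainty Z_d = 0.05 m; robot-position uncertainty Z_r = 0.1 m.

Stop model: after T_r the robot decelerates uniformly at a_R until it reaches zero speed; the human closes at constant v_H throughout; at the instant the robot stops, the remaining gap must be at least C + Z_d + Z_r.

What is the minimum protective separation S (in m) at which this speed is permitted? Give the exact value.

stop time T_s = (23/20)/2 = 0.5750 s
robot in T_r: 1.1500·0.2000 = 0.2300 m
braking distance = 1.1500²/(2·2.0000) = 0.3306 m
human closes 1.4000·0.7750 = 1.0850 m
margins: 0.0000+0.0500+0.1000 = 0.1500 m
S_min ≈ 0.2300+0.3306+1.0850+0.1500  ⇒  S_min = 2873/1600 m

S_min = 2873/1600 m = 1.7956 m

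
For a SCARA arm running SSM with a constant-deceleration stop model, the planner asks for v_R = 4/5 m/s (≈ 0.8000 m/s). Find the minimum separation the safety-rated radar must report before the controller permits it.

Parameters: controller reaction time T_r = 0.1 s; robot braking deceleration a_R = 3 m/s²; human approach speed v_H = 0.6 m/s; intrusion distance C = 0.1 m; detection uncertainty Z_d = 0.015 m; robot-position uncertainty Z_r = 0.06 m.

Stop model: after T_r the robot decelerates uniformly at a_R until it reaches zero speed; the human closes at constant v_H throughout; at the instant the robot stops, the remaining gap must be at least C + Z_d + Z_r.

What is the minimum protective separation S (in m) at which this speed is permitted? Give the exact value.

S_min = 349/600 m = 0.5817 m

braking lasts T_s = (4/5)/3 = 0.2667 s
robot in T_r: 0.8000·0.1000 = 0.0800 m
robot covers 0.8000·0.2667 − ½·3.0000·0.2667² = 0.1067 m while stopping
human closes 0.6000·0.3667 = 0.2200 m
C+Z_d+Z_r = 0.1000+0.0150+0.0600 = 0.1750 m
S_min ≈ 0.0800+0.1067+0.2200+0.1750  ⇒  S_min = 349/600 m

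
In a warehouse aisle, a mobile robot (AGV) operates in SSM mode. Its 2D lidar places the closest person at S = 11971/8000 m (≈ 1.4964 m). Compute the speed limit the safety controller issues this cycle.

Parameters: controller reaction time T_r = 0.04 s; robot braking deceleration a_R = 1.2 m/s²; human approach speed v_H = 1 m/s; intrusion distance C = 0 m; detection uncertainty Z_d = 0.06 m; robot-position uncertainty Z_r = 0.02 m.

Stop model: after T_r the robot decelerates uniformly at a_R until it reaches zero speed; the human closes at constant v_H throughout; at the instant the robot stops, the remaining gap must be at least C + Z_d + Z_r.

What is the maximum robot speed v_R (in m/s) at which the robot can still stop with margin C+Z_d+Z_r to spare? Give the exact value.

v_R_max = 21/20 m/s = 1.0500 m/s

collect terms ⇒ (5/12)·v_R² + (131/150)·v_R + (-11011/8000) = 0
  disc = (131/150)² − 4·(5/12)·(-11011/8000) = 1100401/360000 ; √disc = 1049/600
  v_R = (−(131/150) + 1049/600) / (2·(5/12)) = 21/20 m/s
check:
braking lasts T_s = (21/20)/(6/5) = 0.8750 s
robot covers v_R·T_r = 1.0500·0.0400 = 0.0420 m before braking
robot under decel: 1.0500²/(2·1.2000) = 0.4594 m
human closes 1.0000·0.9150 = 0.9150 m
residual clearance needed = 0.0000+0.0600+0.0200 = 0.0800 m
sum ≈ 0.0420+0.4594+0.9150+0.0800 ≈ 1.4964 m = S ✓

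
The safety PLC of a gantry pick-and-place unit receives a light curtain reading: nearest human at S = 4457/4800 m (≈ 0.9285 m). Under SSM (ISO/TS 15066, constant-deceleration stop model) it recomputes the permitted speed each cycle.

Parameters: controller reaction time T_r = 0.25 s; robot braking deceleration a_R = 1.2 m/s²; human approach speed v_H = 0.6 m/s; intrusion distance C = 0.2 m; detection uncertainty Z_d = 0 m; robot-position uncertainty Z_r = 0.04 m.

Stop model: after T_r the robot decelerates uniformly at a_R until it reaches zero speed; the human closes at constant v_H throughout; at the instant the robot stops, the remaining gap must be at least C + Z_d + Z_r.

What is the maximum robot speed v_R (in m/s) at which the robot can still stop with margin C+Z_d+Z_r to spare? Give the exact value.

v_R_max = 11/20 m/s = 0.5500 m/s

quadratic (5/12)·v² + (3/4)·v + (-517/960) = 0
  disc = (3/4)² − 4·(5/12)·(-517/960) = 841/576 ; √disc = 29/24
  v_R = (−(3/4) + 29/24) / (2·(5/12)) = 11/20 m/s
check:
T_s = v_R/a_R = (11/20)/(6/5) = 0.4583 s
reaction-phase robot travel = 0.5500·0.2500 = 0.1375 m
robot covers 0.5500·0.4583 − ½·1.2000·0.4583² = 0.1260 m while stopping
human over T_r+T_s: 0.6000·(0.2500+0.4583) = 0.4250 m
margins: 0.2000+0.0000+0.0400 = 0.2400 m
sum ≈ 0.1375+0.1260+0.4250+0.2400 ≈ 0.9285 m = S ✓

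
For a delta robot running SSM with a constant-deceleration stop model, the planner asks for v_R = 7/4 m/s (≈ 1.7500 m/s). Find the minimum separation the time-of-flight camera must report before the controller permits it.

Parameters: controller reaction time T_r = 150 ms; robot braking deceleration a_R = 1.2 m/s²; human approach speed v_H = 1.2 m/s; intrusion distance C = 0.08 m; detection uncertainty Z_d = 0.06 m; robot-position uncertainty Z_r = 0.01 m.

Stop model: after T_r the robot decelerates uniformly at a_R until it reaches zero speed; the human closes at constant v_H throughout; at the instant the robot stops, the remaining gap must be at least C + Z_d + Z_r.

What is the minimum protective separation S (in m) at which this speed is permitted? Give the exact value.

S_min = 17369/4800 m = 3.6185 m

stop time T_s = (7/4)/(6/5) = 1.4583 s
robot covers v_R·T_r = 1.7500·0.1500 = 0.2625 m before braking
robot under decel: 1.7500²/(2·1.2000) = 1.2760 m
human over T_r+T_s: 1.2000·(0.1500+1.4583) = 1.9300 m
C+Z_d+Z_r = 0.0800+0.0600+0.0100 = 0.1500 m
S_min ≈ 0.2625+1.2760+1.9300+0.1500  ⇒  S_min = 17369/4800 m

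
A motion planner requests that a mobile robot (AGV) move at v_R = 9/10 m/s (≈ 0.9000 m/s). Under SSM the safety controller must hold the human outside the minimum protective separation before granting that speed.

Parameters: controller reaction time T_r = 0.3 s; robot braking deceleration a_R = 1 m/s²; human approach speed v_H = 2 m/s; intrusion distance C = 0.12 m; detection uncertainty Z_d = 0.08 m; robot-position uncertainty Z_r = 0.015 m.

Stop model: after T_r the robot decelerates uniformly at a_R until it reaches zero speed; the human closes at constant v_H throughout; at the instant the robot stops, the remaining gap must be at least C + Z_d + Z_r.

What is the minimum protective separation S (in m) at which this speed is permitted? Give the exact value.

braking lasts T_s = (9/10)/1 = 0.9000 s
robot covers v_R·T_r = 0.9000·0.3000 = 0.2700 m before braking
braking distance = 0.9000²/(2·1.0000) = 0.4050 m
human closes 2.0000·1.2000 = 2.4000 m
residual clearance needed = 0.1200+0.0800+0.0150 = 0.2150 m
S_min ≈ 0.2700+0.4050+2.4000+0.2150  ⇒  S_min = 329/100 m

S_min = 329/100 m = 3.2900 m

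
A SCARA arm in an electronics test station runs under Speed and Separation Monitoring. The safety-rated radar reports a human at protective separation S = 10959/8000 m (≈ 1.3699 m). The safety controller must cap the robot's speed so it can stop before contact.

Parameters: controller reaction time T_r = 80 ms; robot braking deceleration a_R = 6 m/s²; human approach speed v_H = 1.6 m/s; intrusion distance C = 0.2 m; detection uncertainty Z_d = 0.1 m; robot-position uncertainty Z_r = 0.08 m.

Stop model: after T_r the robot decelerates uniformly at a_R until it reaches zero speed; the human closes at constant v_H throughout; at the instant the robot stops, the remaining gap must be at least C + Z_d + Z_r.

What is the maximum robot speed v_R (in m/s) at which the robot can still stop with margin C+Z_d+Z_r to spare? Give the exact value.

collect terms ⇒ (1/12)·v_R² + (26/75)·v_R + (-1379/1600) = 0
  disc = (26/75)² − 4·(1/12)·(-1379/1600) = 146689/360000 ; √disc = 383/600
  v_R = (−(26/75) + 383/600) / (2·(1/12)) = 7/4 m/s
check:
T_s = v_R/a_R = (7/4)/6 = 0.2917 s
robot covers v_R·T_r = 1.7500·0.0800 = 0.1400 m before braking
robot covers 1.7500·0.2917 − ½·6.0000·0.2917² = 0.2552 m while stopping
human closes 1.6000·0.3717 = 0.5947 m
residual clearance needed = 0.2000+0.1000+0.0800 = 0.3800 m
sum ≈ 0.1400+0.2552+0.5947+0.3800 ≈ 1.3699 m = S ✓

v_R_max = 7/4 m/s = 1.7500 m/s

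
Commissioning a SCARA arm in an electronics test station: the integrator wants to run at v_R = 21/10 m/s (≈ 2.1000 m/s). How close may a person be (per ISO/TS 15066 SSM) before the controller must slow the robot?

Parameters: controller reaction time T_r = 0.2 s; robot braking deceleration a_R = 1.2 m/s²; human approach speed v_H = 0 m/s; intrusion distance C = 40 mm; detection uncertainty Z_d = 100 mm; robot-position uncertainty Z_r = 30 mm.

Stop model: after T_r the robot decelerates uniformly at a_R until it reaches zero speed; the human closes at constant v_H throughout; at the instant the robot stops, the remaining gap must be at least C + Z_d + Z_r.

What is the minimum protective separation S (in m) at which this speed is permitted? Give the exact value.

T_s = v_R/a_R = (21/10)/(6/5) = 1.7500 s
reaction-phase robot travel = 2.1000·0.2000 = 0.4200 m
robot covers 2.1000·1.7500 − ½·1.2000·1.7500² = 1.8375 m while stopping
human closes 0.0000·1.9500 = 0.0000 m
residual clearance needed = 0.0400+0.1000+0.0300 = 0.1700 m
S_min ≈ 0.4200+1.8375+0.0000+0.1700  ⇒  S_min = 971/400 m

S_min = 971/400 m = 2.4275 m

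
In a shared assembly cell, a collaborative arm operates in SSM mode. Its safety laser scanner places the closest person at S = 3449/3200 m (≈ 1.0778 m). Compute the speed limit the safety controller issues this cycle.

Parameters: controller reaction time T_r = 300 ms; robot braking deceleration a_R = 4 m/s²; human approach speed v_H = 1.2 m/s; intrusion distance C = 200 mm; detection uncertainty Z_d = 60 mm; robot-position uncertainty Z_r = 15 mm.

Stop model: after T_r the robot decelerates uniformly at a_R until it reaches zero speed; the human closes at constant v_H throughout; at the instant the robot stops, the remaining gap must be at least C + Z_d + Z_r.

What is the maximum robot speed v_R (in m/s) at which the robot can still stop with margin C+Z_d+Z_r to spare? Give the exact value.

at the boundary: (1/8)·v² + (3/5)·v + (-1417/3200) = 0
  disc = (3/5)² − 4·(1/8)·(-1417/3200) = 3721/6400 ; √disc = 61/80
  v_R = (−(3/5) + 61/80) / (2·(1/8)) = 13/20 m/s
check:
braking lasts T_s = (13/20)/4 = 0.1625 s
reaction-phase robot travel = 0.6500·0.3000 = 0.1950 m
robot under decel: 0.6500²/(2·4.0000) = 0.0528 m
human closes 1.2000·0.4625 = 0.5550 m
residual clearance needed = 0.2000+0.0600+0.0150 = 0.2750 m
sum ≈ 0.1950+0.0528+0.5550+0.2750 ≈ 1.0778 m = S ✓

v_R_max = 13/20 m/s = 0.6500 m/s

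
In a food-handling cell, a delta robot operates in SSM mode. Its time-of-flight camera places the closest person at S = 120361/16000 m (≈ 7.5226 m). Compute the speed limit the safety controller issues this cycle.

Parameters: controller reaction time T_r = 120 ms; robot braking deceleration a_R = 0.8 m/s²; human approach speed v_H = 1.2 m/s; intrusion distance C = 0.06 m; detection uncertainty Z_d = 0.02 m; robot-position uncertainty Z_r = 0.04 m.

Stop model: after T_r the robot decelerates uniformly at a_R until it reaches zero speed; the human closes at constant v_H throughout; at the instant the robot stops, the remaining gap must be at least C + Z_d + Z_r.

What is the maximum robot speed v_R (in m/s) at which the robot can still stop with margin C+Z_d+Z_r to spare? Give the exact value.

quadratic (5/8)·v² + (81/50)·v + (-116137/16000) = 0
  disc = (81/50)² − 4·(5/8)·(-116137/16000) = 3323329/160000 ; √disc = 1823/400
  v_R = (−(81/50) + 1823/400) / (2·(5/8)) = 47/20 m/s
check:
T_s = v_R/a_R = (47/20)/(4/5) = 2.9375 s
robot in T_r: 2.3500·0.1200 = 0.2820 m
robot under decel: 2.3500²/(2·0.8000) = 3.4516 m
person approaches 1.2000·(0.1200+2.9375) = 3.6690 m
C+Z_d+Z_r = 0.0600+0.0200+0.0400 = 0.1200 m
sum ≈ 0.2820+3.4516+3.6690+0.1200 ≈ 7.5226 m = S ✓

v_R_max = 47/20 m/s = 2.3500 m/s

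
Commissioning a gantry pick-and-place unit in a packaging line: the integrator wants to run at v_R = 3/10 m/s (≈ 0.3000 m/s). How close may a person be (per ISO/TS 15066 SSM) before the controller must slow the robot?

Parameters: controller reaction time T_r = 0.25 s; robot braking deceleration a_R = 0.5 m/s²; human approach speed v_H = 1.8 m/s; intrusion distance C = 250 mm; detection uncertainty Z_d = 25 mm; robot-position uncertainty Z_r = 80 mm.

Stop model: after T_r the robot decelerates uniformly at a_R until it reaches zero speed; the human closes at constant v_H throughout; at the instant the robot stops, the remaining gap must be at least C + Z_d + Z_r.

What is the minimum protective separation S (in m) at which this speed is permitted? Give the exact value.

S_min = 41/20 m = 2.0500 m

T_s = v_R/a_R = (3/10)/(1/2) = 0.6000 s
robot covers v_R·T_r = 0.3000·0.2500 = 0.0750 m before braking
robot covers 0.3000·0.6000 − ½·0.5000·0.6000² = 0.0900 m while stopping
person approaches 1.8000·(0.2500+0.6000) = 1.5300 m
margins: 0.2500+0.0250+0.0800 = 0.3550 m
S_min ≈ 0.0750+0.0900+1.5300+0.3550  ⇒  S_min = 41/20 m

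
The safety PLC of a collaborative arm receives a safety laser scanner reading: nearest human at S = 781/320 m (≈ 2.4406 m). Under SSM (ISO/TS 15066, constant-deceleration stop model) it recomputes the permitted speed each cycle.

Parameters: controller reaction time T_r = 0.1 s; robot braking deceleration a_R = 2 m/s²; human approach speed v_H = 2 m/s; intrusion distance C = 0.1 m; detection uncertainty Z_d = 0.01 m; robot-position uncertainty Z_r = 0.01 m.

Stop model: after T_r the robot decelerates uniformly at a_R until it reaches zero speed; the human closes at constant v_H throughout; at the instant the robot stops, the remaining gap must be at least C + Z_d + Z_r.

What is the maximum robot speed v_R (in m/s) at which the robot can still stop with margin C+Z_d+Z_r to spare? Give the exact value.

quadratic (1/4)·v² + (11/10)·v + (-3393/1600) = 0
  disc = (11/10)² − 4·(1/4)·(-3393/1600) = 5329/1600 ; √disc = 73/40
  v_R = (−(11/10) + 73/40) / (2·(1/4)) = 29/20 m/s
check:
braking lasts T_s = (29/20)/2 = 0.7250 s
robot in T_r: 1.4500·0.1000 = 0.1450 m
braking distance = 1.4500²/(2·2.0000) = 0.5256 m
human over T_r+T_s: 2.0000·(0.1000+0.7250) = 1.6500 m
residual clearance needed = 0.1000+0.0100+0.0100 = 0.1200 m
sum ≈ 0.1450+0.5256+1.6500+0.1200 ≈ 2.4406 m = S ✓

v_R_max = 29/20 m/s = 1.4500 m/s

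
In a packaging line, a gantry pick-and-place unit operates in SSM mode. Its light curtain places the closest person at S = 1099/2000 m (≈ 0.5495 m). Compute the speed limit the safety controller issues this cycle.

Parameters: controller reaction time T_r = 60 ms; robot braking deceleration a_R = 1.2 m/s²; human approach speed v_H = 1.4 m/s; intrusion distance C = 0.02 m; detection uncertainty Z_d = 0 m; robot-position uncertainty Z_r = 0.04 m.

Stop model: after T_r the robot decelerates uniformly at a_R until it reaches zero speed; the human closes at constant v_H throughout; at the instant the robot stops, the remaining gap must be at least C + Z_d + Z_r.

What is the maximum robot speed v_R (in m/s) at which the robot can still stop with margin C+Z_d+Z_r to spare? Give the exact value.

v_R_max = 3/10 m/s = 0.3000 m/s

collect terms ⇒ (5/12)·v_R² + (92/75)·v_R + (-811/2000) = 0
  disc = (92/75)² − 4·(5/12)·(-811/2000) = 196249/90000 ; √disc = 443/300
  v_R = (−(92/75) + 443/300) / (2·(5/12)) = 3/10 m/s
check:
braking lasts T_s = (3/10)/(6/5) = 0.2500 s
robot in T_r: 0.3000·0.0600 = 0.0180 m
robot under decel: 0.3000²/(2·1.2000) = 0.0375 m
person approaches 1.4000·(0.0600+0.2500) = 0.4340 m
margins: 0.0200+0.0000+0.0400 = 0.0600 m
sum ≈ 0.0180+0.0375+0.4340+0.0600 ≈ 0.5495 m = S ✓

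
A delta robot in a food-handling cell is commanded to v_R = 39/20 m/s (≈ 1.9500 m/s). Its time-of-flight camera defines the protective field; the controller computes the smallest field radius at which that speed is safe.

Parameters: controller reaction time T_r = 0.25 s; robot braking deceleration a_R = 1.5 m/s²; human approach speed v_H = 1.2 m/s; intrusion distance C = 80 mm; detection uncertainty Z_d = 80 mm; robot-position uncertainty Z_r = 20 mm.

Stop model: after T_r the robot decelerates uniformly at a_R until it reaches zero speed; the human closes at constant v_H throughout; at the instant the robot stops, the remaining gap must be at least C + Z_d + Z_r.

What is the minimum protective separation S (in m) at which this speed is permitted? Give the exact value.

S_min = 759/200 m = 3.7950 m

stop time T_s = (39/20)/(3/2) = 1.3000 s
robot covers v_R·T_r = 1.9500·0.2500 = 0.4875 m before braking
robot under decel: 1.9500²/(2·1.5000) = 1.2675 m
person approaches 1.2000·(0.2500+1.3000) = 1.8600 m
margins: 0.0800+0.0800+0.0200 = 0.1800 m
S_min ≈ 0.4875+1.2675+1.8600+0.1800  ⇒  S_min = 759/200 m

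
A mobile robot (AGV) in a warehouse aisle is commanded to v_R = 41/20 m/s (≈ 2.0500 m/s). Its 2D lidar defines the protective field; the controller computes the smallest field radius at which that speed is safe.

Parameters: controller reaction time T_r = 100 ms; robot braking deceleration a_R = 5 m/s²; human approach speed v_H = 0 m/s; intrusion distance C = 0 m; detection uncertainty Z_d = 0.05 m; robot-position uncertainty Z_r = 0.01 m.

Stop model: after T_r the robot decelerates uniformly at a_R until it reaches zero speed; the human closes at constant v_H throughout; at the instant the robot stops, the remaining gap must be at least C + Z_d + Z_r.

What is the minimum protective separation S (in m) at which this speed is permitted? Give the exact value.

braking lasts T_s = (41/20)/5 = 0.4100 s
robot covers v_R·T_r = 2.0500·0.1000 = 0.2050 m before braking
robot under decel: 2.0500²/(2·5.0000) = 0.4203 m
person approaches 0.0000·(0.1000+0.4100) = 0.0000 m
residual clearance needed = 0.0000+0.0500+0.0100 = 0.0600 m
S_min ≈ 0.2050+0.4203+0.0000+0.0600  ⇒  S_min = 2741/4000 m

S_min = 2741/4000 m = 0.6853 m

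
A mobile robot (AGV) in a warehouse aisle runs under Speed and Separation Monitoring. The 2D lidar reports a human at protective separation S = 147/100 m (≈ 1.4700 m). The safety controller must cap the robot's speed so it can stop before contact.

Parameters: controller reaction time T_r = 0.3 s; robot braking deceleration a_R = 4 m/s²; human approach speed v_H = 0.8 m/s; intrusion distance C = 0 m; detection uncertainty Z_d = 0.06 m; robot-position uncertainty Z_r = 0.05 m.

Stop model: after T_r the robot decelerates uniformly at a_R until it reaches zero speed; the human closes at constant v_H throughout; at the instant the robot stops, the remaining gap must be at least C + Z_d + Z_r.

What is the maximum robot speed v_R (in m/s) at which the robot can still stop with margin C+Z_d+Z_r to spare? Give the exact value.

v_R_max = 8/5 m/s = 1.6000 m/s

collect terms ⇒ (1/8)·v_R² + (1/2)·v_R + (-28/25) = 0
  disc = (1/2)² − 4·(1/8)·(-28/25) = 81/100 ; √disc = 9/10
  v_R = (−(1/2) + 9/10) / (2·(1/8)) = 8/5 m/s
check:
T_s = v_R/a_R = (8/5)/4 = 0.4000 s
robot in T_r: 1.6000·0.3000 = 0.4800 m
robot covers 1.6000·0.4000 − ½·4.0000·0.4000² = 0.3200 m while stopping
human over T_r+T_s: 0.8000·(0.3000+0.4000) = 0.5600 m
C+Z_d+Z_r = 0.0000+0.0600+0.0500 = 0.1100 m
sum ≈ 0.4800+0.3200+0.5600+0.1100 ≈ 1.4700 m = S ✓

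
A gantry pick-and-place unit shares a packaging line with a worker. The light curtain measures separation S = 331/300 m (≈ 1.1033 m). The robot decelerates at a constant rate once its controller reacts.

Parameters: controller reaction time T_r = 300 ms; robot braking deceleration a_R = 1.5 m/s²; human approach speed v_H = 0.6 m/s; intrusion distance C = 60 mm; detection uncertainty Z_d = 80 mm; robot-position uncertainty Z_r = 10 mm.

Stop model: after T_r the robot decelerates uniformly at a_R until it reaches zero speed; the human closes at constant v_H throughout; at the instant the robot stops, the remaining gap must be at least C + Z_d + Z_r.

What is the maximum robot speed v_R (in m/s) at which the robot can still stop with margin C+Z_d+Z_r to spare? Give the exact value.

v_R_max = 4/5 m/s = 0.8000 m/s

quadratic (1/3)·v² + (7/10)·v + (-58/75) = 0
  disc = (7/10)² − 4·(1/3)·(-58/75) = 1369/900 ; √disc = 37/30
  v_R = (−(7/10) + 37/30) / (2·(1/3)) = 4/5 m/s
check:
stop time T_s = (4/5)/(3/2) = 0.5333 s
reaction-phase robot travel = 0.8000·0.3000 = 0.2400 m
robot under decel: 0.8000²/(2·1.5000) = 0.2133 m
human over T_r+T_s: 0.6000·(0.3000+0.5333) = 0.5000 m
C+Z_d+Z_r = 0.0600+0.0800+0.0100 = 0.1500 m
sum ≈ 0.2400+0.2133+0.5000+0.1500 ≈ 1.1033 m = S ✓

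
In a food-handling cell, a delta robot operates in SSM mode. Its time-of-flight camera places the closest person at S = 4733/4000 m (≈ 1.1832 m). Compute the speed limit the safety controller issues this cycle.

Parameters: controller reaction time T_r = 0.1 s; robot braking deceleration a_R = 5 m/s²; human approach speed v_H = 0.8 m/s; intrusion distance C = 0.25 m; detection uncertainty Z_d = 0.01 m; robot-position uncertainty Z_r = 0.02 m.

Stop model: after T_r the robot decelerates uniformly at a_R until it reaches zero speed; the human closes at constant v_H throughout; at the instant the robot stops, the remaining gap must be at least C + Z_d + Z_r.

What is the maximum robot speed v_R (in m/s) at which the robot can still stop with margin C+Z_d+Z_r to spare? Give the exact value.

at the boundary: (1/10)·v² + (13/50)·v + (-3293/4000) = 0
  disc = (13/50)² − 4·(1/10)·(-3293/4000) = 3969/10000 ; √disc = 63/100
  v_R = (−(13/50) + 63/100) / (2·(1/10)) = 37/20 m/s
check:
T_s = v_R/a_R = (37/20)/5 = 0.3700 s
robot in T_r: 1.8500·0.1000 = 0.1850 m
robot under decel: 1.8500²/(2·5.0000) = 0.3422 m
human over T_r+T_s: 0.8000·(0.1000+0.3700) = 0.3760 m
margins: 0.2500+0.0100+0.0200 = 0.2800 m
sum ≈ 0.1850+0.3422+0.3760+0.2800 ≈ 1.1832 m = S ✓

v_R_max = 37/20 m/s = 1.8500 m/s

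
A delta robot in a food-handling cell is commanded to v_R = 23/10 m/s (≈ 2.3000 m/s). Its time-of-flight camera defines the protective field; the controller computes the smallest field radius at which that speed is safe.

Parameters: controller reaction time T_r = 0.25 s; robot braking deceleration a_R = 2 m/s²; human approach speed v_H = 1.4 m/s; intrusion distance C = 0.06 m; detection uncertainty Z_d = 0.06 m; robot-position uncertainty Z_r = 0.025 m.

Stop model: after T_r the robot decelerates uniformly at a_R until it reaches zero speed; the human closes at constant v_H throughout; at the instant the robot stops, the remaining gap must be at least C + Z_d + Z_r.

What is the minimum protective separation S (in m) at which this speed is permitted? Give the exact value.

S_min = 1601/400 m = 4.0025 m

braking lasts T_s = (23/10)/2 = 1.1500 s
robot covers v_R·T_r = 2.3000·0.2500 = 0.5750 m before braking
braking distance = 2.3000²/(2·2.0000) = 1.3225 m
person approaches 1.4000·(0.2500+1.1500) = 1.9600 m
C+Z_d+Z_r = 0.0600+0.0600+0.0250 = 0.1450 m
S_min ≈ 0.5750+1.3225+1.9600+0.1450  ⇒  S_min = 1601/400 m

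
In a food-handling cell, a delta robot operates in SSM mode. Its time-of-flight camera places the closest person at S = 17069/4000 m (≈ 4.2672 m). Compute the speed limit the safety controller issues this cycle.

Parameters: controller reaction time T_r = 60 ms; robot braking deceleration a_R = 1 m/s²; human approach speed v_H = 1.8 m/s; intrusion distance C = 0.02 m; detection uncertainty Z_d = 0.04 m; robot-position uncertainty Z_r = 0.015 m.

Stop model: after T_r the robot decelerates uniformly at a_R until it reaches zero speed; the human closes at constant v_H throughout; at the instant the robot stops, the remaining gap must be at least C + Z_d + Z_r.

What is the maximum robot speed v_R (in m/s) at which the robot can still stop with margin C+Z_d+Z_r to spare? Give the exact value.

v_R_max = 31/20 m/s = 1.5500 m/s

at the boundary: (1/2)·v² + (93/50)·v + (-16337/4000) = 0
  disc = (93/50)² − 4·(1/2)·(-16337/4000) = 116281/10000 ; √disc = 341/100
  v_R = (−(93/50) + 341/100) / (2·(1/2)) = 31/20 m/s
check:
stop time T_s = (31/20)/1 = 1.5500 s
robot in T_r: 1.5500·0.0600 = 0.0930 m
robot covers 1.5500·1.5500 − ½·1.0000·1.5500² = 1.2012 m while stopping
person approaches 1.8000·(0.0600+1.5500) = 2.8980 m
residual clearance needed = 0.0200+0.0400+0.0150 = 0.0750 m
sum ≈ 0.0930+1.2012+2.8980+0.0750 ≈ 4.2672 m = S ✓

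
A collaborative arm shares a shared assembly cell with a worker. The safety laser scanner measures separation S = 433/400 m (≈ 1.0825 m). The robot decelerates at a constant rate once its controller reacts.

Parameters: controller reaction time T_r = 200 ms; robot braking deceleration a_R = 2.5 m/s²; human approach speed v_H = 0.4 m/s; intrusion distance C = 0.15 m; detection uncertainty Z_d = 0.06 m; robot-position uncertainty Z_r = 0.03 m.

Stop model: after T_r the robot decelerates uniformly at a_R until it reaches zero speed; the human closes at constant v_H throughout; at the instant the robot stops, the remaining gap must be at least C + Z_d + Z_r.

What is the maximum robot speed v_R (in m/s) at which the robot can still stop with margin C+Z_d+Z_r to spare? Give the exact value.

at the boundary: (1/5)·v² + (9/25)·v + (-61/80) = 0
  disc = (9/25)² − 4·(1/5)·(-61/80) = 1849/2500 ; √disc = 43/50
  v_R = (−(9/25) + 43/50) / (2·(1/5)) = 5/4 m/s
check:
braking lasts T_s = (5/4)/(5/2) = 0.5000 s
robot in T_r: 1.2500·0.2000 = 0.2500 m
robot under decel: 1.2500²/(2·2.5000) = 0.3125 m
person approaches 0.4000·(0.2000+0.5000) = 0.2800 m
residual clearance needed = 0.1500+0.0600+0.0300 = 0.2400 m
sum ≈ 0.2500+0.3125+0.2800+0.2400 ≈ 1.0825 m = S ✓

v_R_max = 5/4 m/s = 1.2500 m/s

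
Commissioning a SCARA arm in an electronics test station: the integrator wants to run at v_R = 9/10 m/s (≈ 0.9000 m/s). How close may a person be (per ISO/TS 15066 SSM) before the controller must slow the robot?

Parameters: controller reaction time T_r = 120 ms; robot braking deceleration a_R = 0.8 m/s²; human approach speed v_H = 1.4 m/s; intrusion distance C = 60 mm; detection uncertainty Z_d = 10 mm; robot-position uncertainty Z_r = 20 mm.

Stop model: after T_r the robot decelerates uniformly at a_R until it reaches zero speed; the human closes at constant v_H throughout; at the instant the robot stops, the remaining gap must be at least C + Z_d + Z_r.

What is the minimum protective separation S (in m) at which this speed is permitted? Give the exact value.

S_min = 9789/4000 m = 2.4472 m

braking lasts T_s = (9/10)/(4/5) = 1.1250 s
reaction-phase robot travel = 0.9000·0.1200 = 0.1080 m
braking distance = 0.9000²/(2·0.8000) = 0.5062 m
human over T_r+T_s: 1.4000·(0.1200+1.1250) = 1.7430 m
residual clearance needed = 0.0600+0.0100+0.0200 = 0.0900 m
S_min ≈ 0.1080+0.5062+1.7430+0.0900  ⇒  S_min = 9789/4000 m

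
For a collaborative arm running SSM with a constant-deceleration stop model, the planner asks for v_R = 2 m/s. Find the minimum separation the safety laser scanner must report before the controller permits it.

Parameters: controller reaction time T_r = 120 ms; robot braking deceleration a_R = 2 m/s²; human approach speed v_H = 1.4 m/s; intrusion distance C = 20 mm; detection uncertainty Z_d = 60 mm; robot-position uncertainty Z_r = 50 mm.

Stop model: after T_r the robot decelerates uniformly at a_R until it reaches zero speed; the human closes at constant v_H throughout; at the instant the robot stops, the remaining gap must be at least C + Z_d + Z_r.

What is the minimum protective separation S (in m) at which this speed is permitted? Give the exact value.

S_min = 1469/500 m = 2.9380 m

T_s = v_R/a_R = 2/2 = 1.0000 s
robot covers v_R·T_r = 2.0000·0.1200 = 0.2400 m before braking
braking distance = 2.0000²/(2·2.0000) = 1.0000 m
person approaches 1.4000·(0.1200+1.0000) = 1.5680 m
residual clearance needed = 0.0200+0.0600+0.0500 = 0.1300 m
S_min ≈ 0.2400+1.0000+1.5680+0.1300  ⇒  S_min = 1469/500 m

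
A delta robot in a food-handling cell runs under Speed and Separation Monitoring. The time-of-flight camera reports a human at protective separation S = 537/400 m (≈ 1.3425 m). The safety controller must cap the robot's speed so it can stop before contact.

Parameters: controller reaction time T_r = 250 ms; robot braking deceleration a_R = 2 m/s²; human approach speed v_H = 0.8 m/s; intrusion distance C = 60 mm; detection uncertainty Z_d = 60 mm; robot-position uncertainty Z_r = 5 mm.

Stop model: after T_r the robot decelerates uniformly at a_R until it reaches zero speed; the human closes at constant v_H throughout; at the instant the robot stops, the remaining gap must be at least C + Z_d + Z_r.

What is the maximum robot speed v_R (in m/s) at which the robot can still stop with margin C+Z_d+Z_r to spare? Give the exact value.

v_R_max = 11/10 m/s = 1.1000 m/s

quadratic (1/4)·v² + (13/20)·v + (-407/400) = 0
  disc = (13/20)² − 4·(1/4)·(-407/400) = 36/25 ; √disc = 6/5
  v_R = (−(13/20) + 6/5) / (2·(1/4)) = 11/10 m/s
check:
T_s = v_R/a_R = (11/10)/2 = 0.5500 s
reaction-phase robot travel = 1.1000·0.2500 = 0.2750 m
braking distance = 1.1000²/(2·2.0000) = 0.3025 m
human closes 0.8000·0.8000 = 0.6400 m
margins: 0.0600+0.0600+0.0050 = 0.1250 m
sum ≈ 0.2750+0.3025+0.6400+0.1250 ≈ 1.3425 m = S ✓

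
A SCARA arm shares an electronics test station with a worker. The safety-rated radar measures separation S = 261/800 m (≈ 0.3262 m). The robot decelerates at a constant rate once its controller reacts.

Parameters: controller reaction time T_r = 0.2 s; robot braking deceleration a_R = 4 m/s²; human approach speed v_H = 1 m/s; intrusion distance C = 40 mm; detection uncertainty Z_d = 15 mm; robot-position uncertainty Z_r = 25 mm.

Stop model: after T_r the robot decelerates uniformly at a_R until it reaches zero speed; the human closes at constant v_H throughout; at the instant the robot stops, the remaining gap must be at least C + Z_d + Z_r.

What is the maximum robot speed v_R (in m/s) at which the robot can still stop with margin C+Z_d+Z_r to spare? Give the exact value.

quadratic (1/8)·v² + (9/20)·v + (-37/800) = 0
  disc = (9/20)² − 4·(1/8)·(-37/800) = 361/1600 ; √disc = 19/40
  v_R = (−(9/20) + 19/40) / (2·(1/8)) = 1/10 m/s
check:
stop time T_s = (1/10)/4 = 0.0250 s
robot covers v_R·T_r = 0.1000·0.2000 = 0.0200 m before braking
robot under decel: 0.1000²/(2·4.0000) = 0.0013 m
person approaches 1.0000·(0.2000+0.0250) = 0.2250 m
margins: 0.0400+0.0150+0.0250 = 0.0800 m
sum ≈ 0.0200+0.0013+0.2250+0.0800 ≈ 0.3262 m = S ✓

v_R_max = 1/10 m/s = 0.1000 m/s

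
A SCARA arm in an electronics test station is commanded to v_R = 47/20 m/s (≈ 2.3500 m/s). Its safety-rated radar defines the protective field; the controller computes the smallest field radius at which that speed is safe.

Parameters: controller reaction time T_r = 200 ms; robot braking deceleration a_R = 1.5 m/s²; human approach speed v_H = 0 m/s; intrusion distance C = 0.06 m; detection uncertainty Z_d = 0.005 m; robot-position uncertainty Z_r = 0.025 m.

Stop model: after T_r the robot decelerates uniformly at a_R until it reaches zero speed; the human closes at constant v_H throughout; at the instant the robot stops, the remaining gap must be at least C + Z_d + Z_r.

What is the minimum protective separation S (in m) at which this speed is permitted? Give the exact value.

stop time T_s = (47/20)/(3/2) = 1.5667 s
reaction-phase robot travel = 2.3500·0.2000 = 0.4700 m
robot under decel: 2.3500²/(2·1.5000) = 1.8408 m
human over T_r+T_s: 0.0000·(0.2000+1.5667) = 0.0000 m
margins: 0.0600+0.0050+0.0250 = 0.0900 m
S_min ≈ 0.4700+1.8408+0.0000+0.0900  ⇒  S_min = 2881/1200 m

S_min = 2881/1200 m = 2.4008 m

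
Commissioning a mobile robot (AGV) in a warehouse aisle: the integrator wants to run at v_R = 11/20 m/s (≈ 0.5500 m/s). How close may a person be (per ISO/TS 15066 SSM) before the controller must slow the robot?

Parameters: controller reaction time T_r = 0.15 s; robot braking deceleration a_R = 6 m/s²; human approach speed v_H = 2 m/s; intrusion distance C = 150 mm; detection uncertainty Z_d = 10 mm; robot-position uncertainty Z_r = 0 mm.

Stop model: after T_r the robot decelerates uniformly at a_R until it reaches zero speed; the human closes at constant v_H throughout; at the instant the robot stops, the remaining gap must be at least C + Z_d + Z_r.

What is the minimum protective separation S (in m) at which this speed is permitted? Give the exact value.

T_s = v_R/a_R = (11/20)/6 = 0.0917 s
reaction-phase robot travel = 0.5500·0.1500 = 0.0825 m
robot under decel: 0.5500²/(2·6.0000) = 0.0252 m
person approaches 2.0000·(0.1500+0.0917) = 0.4833 m
residual clearance needed = 0.1500+0.0100+0.0000 = 0.1600 m
S_min ≈ 0.0825+0.0252+0.4833+0.1600  ⇒  S_min = 721/960 m

S_min = 721/960 m = 0.7510 m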